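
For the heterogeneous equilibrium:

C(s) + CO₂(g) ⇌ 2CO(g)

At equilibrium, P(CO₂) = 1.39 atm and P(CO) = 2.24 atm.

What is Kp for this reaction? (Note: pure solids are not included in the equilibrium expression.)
K_p = 3.610

Solid C is excluded.
Kp = P(CO)²/P(CO₂) = (2.24)²/1.39 = 5.018/1.39 = 3.610.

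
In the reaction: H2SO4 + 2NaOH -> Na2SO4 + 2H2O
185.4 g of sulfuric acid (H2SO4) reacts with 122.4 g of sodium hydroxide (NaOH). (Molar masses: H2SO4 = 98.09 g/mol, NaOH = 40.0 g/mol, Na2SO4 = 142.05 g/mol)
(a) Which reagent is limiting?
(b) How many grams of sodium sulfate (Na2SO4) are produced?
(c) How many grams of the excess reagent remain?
(a) NaOH, (b) 217.3 g, (c) 35.32 g

Moles of H2SO4 = 185.4 g ÷ 98.09 g/mol = 1.8901 mol
Moles of NaOH = 122.4 g ÷ 40.0 g/mol = 3.06 mol
Moles ÷ coefficient: H2SO4: 1.8901/1 = 1.89, NaOH: 3.06/2 = 1.53
(a) NaOH has the smaller value, so NaOH is the limiting reagent.
(b) Moles of Na2SO4 = 3.06 mol NaOH × (1/2) = 1.53 mol; mass = 1.53 mol × 142.05 g/mol = 217.3 g
(c) H2SO4 consumed = 3.06 × (1/2) = 1.53 mol; remaining = 1.8901 − 1.53 = 0.360101 mol; mass = 0.360101 mol × 98.09 g/mol = 35.32 g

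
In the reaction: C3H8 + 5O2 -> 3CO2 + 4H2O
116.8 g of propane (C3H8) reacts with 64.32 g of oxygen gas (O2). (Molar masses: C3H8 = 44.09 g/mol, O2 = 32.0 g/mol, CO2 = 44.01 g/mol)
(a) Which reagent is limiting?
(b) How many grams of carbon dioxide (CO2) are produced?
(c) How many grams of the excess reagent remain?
(a) O2, (b) 53.08 g, (c) 99.08 g

Moles of C3H8 = 116.8 g ÷ 44.09 g/mol = 2.64913 mol
Moles of O2 = 64.32 g ÷ 32.0 g/mol = 2.01 mol
Moles ÷ coefficient: C3H8: 2.64913/1 = 2.649, O2: 2.01/5 = 0.402
(a) O2 has the smaller value, so O2 is the limiting reagent.
(b) Moles of CO2 = 2.01 mol O2 × (3/5) = 1.206 mol; mass = 1.206 mol × 44.01 g/mol = 53.08 g
(c) C3H8 consumed = 2.01 × (1/5) = 0.402 mol; remaining = 2.64913 − 0.402 = 2.24713 mol; mass = 2.24713 mol × 44.09 g/mol = 99.08 g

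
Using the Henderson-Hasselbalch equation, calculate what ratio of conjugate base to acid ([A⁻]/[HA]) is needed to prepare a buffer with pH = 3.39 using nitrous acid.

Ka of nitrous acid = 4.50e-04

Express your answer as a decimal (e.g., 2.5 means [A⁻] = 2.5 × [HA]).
[A⁻]/[HA] = 1.105

pKa = −log(4.50e-04) = 3.3468. pH = pKa + log([A⁻]/[HA]). 3.39 = 3.3468 + log(ratio). log(ratio) = 3.39 − 3.3468 = 0.0432. ratio = 10^(0.0432) = 1.105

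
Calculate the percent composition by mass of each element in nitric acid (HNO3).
H: 1.60%, N: 22.23%, O: 76.17%

Molar mass of HNO3 = 63.02 g/mol
% H = (1 × 1.008) / 63.02 × 100% = 1.008 / 63.02 × 100% = 1.60%
% N = (1 × 14.01) / 63.02 × 100% = 14.01 / 63.02 × 100% = 22.23%
% O = (3 × 16.0) / 63.02 × 100% = 48 / 63.02 × 100% = 76.17%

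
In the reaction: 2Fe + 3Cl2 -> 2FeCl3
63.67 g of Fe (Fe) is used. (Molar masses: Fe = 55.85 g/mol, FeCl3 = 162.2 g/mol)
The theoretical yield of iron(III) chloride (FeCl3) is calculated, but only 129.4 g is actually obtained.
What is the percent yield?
Moles of Fe = 63.67 g ÷ 55.85 g/mol = 1.14002 mol
Mole ratio: 2 mol FeCl3 / 2 mol Fe
Moles of FeCl3 = 1.14002 × (2/2) = 1.14002 mol
Theoretical yield = 1.14002 mol × 162.2 g/mol = 184.91 g
Actual yield = 129.4 g
Percent yield = (129.4 / 184.91) × 100% = 70.0%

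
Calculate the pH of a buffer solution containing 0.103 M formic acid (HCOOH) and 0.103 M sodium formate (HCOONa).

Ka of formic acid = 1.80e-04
pH = 3.74

pKa = -log(1.80e-04) = 3.74. pH = pKa + log([A⁻]/[HA]) = 3.74 + log(0.103/0.103)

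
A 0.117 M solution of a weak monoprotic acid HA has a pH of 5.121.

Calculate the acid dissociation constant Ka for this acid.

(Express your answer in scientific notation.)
K_a = 4.90e-10

[H⁺] = 10^(−pH) = 10^(−5.121) = 7.568e-06 M. For HA ⇌ H⁺ + A⁻, Ka = x²/(C − x) = (7.568e-06)²/(0.117 − 7.568e-06) = 4.90e-10.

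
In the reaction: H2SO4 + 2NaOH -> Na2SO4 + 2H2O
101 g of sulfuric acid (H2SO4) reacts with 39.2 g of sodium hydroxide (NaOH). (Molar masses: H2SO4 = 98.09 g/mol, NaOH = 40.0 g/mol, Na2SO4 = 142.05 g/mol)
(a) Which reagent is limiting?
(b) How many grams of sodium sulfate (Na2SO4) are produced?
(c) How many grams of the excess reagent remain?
(a) NaOH, (b) 69.6 g, (c) 52.94 g

Moles of H2SO4 = 101 g ÷ 98.09 g/mol = 1.02967 mol
Moles of NaOH = 39.2 g ÷ 40.0 g/mol = 0.98 mol
Moles ÷ coefficient: H2SO4: 1.02967/1 = 1.03, NaOH: 0.98/2 = 0.49
(a) NaOH has the smaller value, so NaOH is the limiting reagent.
(b) Moles of Na2SO4 = 0.98 mol NaOH × (1/2) = 0.49 mol; mass = 0.49 mol × 142.05 g/mol = 69.6 g
(c) H2SO4 consumed = 0.98 × (1/2) = 0.49 mol; remaining = 1.02967 − 0.49 = 0.539667 mol; mass = 0.539667 mol × 98.09 g/mol = 52.94 g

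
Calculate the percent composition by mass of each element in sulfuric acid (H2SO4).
H: 2.06%, S: 32.69%, O: 65.25%

Molar mass of H2SO4 = 98.09 g/mol
% H = (2 × 1.008) / 98.09 × 100% = 2.016 / 98.09 × 100% = 2.06%
% S = (1 × 32.07) / 98.09 × 100% = 32.07 / 98.09 × 100% = 32.69%
% O = (4 × 16.0) / 98.09 × 100% = 64 / 98.09 × 100% = 65.25%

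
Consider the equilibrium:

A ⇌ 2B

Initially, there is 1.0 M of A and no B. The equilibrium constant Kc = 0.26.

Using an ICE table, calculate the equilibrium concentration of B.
[B] = 0.449 M

ICE: [A] = 1.0 − x, [B] = 2x.
Kc = (2x)²/(1.0 − x) = 0.26 ⇒ 4x² + 0.26x − 0.26 = 0.
x = (−0.26 + √(0.26² + 4·4·0.26))/(2·4) = (−0.26 + √4.2276)/8 = 0.22451.
[B] = 2x = 0.449 M.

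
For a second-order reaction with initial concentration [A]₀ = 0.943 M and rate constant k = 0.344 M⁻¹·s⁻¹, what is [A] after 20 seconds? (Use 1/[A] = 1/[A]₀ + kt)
0.1259 M

1/[A] = 1/[A]₀ + k·t = 1/0.943 + (0.344)·(20) = 1.0604 + 6.8800 = 7.9404
[A] = 1/7.9404 = 0.1259 M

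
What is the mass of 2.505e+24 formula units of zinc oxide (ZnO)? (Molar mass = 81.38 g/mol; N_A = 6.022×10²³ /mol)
Moles = 2.505e+24 ÷ 6.022×10²³ = 4.15975 mol
Mass = 4.15975 mol × 81.38 g/mol = 338.5 g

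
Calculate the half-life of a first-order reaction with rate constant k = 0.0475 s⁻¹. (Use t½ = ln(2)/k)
14.59 s

t½ = ln(2)/k = 0.6931/0.0475 = 14.59 s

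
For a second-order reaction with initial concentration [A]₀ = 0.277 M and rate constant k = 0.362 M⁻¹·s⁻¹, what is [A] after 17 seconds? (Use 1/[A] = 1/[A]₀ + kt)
0.1024 M

1/[A] = 1/[A]₀ + k·t = 1/0.277 + (0.362)·(17) = 3.6101 + 6.1540 = 9.7641
[A] = 1/9.7641 = 0.1024 M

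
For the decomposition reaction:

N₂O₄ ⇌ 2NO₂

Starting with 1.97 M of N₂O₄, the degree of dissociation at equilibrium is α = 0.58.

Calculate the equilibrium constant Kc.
K_c = 6.3115

x = α·[A]₀ = 0.58 × 1.97 = 1.143 M dissociated.
At eq: [N₂O₄] = 1.97 − 1.143 = 0.8274 M; [NO₂] = 2x = 2.285 M.
Kc = [NO₂]²/[N₂O₄] = (2.285)²/0.8274 = 6.312.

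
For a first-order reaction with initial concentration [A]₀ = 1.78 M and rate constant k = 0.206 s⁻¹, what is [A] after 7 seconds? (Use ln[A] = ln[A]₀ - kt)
0.4209 M

ln[A] = ln[A]₀ - k·t = ln(1.78) - (0.206)·(7) = 0.5766 - 1.4420 = -0.8654
[A] = e^(-0.8654) = 0.4209 M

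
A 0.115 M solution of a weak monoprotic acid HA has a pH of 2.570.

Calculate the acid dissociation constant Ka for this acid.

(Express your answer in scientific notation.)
K_a = 6.45e-05

[H⁺] = 10^(−pH) = 10^(−2.570) = 2.692e-03 M. For HA ⇌ H⁺ + A⁻, Ka = x²/(C − x) = (2.692e-03)²/(0.115 − 2.692e-03) = 6.45e-05.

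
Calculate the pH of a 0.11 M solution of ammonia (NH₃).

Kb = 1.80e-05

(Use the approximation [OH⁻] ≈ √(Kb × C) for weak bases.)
pH = 11.15

[OH⁻] = √(Kb × C) = √(1.80e-05 × 0.11) = 1.4071e-03. pOH = 2.85, pH = 14 - pOH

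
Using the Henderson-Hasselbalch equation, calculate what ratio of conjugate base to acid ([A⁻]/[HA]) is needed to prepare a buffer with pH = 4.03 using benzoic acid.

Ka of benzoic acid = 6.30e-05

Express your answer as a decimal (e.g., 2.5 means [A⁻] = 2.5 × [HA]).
[A⁻]/[HA] = 0.675

pKa = −log(6.30e-05) = 4.2007. pH = pKa + log([A⁻]/[HA]). 4.03 = 4.2007 + log(ratio). log(ratio) = 4.03 − 4.2007 = -0.1707. ratio = 10^(-0.1707) = 0.675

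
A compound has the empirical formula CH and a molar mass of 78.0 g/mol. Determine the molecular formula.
Empirical formula mass of CH = 13.02 g/mol
Multiplier = 78.0 / 13.02 ≈ 6
Molecular formula = (CH) × 6 = C6H6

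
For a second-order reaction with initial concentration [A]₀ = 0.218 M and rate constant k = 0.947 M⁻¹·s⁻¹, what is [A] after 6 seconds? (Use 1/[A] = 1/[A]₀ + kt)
0.0974 M

1/[A] = 1/[A]₀ + k·t = 1/0.218 + (0.947)·(6) = 4.5872 + 5.6820 = 10.2692
[A] = 1/10.2692 = 0.0974 M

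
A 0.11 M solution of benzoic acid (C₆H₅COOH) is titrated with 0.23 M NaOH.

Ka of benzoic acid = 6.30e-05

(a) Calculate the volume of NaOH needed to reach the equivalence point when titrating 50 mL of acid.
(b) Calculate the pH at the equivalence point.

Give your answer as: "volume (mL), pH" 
V = 23.9 mL, pH = 8.54

(a) At equivalence: moles acid = moles base.
moles acid = 0.11 × 0.05 = 0.0055 mol; V_NaOH = 0.0055/0.23 = 0.02391 L = 23.9 mL.
(b) At equivalence, all acid → conjugate base A⁻ at [A⁻] = 0.0055/0.07391 = 0.07441 M.
Kb = Kw/Ka = 1.0e-14/6.30e-05 = 1.587e-10; [OH⁻] = √(Kb·[A⁻]) = 3.437e-06; pOH = 5.46; pH = 14 − pOH = 8.54.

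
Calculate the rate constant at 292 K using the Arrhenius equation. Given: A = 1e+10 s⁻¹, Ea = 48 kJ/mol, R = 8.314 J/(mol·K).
2.59e+01 s⁻¹

k = A·exp(-Ea/(R·T)) = 1e+10·exp(-48000/(8.314·292)) = 1e+10·exp(-19.7719) = 1e+10·2.5892e-09 = 2.59e+01 s⁻¹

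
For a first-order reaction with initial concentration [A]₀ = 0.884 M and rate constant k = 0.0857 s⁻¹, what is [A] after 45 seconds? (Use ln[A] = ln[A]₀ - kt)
0.0187 M

ln[A] = ln[A]₀ - k·t = ln(0.884) - (0.0857)·(45) = -0.1233 - 3.8565 = -3.9798
[A] = e^(-3.9798) = 0.0187 M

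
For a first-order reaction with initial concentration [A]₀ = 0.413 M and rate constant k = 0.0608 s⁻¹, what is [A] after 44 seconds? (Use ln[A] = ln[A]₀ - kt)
0.0285 M

ln[A] = ln[A]₀ - k·t = ln(0.413) - (0.0608)·(44) = -0.8843 - 2.6752 = -3.5595
[A] = e^(-3.5595) = 0.0285 M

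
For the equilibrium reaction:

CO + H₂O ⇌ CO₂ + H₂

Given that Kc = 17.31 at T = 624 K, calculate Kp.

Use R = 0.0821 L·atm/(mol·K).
K_p = 17.3100

Δn = (moles gaseous products) − (moles gaseous reactants) = 0
T = 624 K; RT = 0.0821 × 624 = 51.2304
Kp = Kc·(RT)^Δn = 17.31 × (51.2304)^0 = 17.31 × 1 = 17.3100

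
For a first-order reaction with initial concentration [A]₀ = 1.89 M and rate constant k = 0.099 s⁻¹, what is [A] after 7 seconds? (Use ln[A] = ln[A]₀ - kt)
0.9451 M

ln[A] = ln[A]₀ - k·t = ln(1.89) - (0.099)·(7) = 0.6366 - 0.6930 = -0.0564
[A] = e^(-0.0564) = 0.9451 M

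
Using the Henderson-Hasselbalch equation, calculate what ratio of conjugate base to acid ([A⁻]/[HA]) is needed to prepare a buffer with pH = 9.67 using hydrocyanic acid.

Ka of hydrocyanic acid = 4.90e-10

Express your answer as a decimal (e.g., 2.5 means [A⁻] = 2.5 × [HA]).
[A⁻]/[HA] = 2.292

pKa = −log(4.90e-10) = 9.3098. pH = pKa + log([A⁻]/[HA]). 9.67 = 9.3098 + log(ratio). log(ratio) = 9.67 − 9.3098 = 0.3602. ratio = 10^(0.3602) = 2.292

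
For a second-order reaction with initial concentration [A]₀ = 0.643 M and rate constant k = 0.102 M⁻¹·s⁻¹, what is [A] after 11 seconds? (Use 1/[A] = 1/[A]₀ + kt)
0.3735 M

1/[A] = 1/[A]₀ + k·t = 1/0.643 + (0.102)·(11) = 1.5552 + 1.1220 = 2.6772
[A] = 1/2.6772 = 0.3735 M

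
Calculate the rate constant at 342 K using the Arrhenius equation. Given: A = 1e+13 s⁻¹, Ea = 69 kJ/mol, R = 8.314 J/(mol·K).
2.89e+02 s⁻¹

k = A·exp(-Ea/(R·T)) = 1e+13·exp(-69000/(8.314·342)) = 1e+13·exp(-24.2668) = 1e+13·2.8910e-11 = 2.89e+02 s⁻¹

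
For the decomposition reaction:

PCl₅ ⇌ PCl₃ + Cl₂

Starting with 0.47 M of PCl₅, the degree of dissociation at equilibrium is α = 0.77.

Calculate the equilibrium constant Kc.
K_c = 1.2116

x = α·[A]₀ = 0.77 × 0.47 = 0.3619 M dissociated.
At eq: [PCl₅] = 0.47 − 0.3619 = 0.1081 M; [PCl₃] = [Cl₂] = x = 0.3619 M.
Kc = [PCl₃][Cl₂]/[PCl₅] = (0.3619)²/0.1081 = 1.212.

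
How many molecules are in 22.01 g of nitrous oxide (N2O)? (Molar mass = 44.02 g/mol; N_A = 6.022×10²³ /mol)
Moles = 22.01 g ÷ 44.02 g/mol = 0.5 mol
Molecules = 0.5 mol × 6.022×10²³ /mol = 3.011e+23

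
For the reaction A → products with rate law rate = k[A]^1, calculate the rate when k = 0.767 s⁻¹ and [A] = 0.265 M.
0.2033 M/s

rate = k·[A]^1 = 0.767·(0.265)^1 = 0.767·0.265 = 0.2033 M/s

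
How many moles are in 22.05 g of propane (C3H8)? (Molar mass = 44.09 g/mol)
Moles = 22.05 g ÷ 44.09 g/mol = 0.5001 mol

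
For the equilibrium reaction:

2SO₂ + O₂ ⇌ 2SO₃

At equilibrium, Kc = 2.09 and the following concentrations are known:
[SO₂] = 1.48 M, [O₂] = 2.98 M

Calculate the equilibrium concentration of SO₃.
[SO₃] = 3.6935 M

Kc = ([SO₃]^2) / ([SO₂]^2 × [O₂]) = 2.09
[SO₃]^2 = Kc · (reactant terms)/(other product terms) = 2.09 · 6.5274 / 1 = 13.642
[SO₃] = (13.642)^(1/2) = 3.6935 M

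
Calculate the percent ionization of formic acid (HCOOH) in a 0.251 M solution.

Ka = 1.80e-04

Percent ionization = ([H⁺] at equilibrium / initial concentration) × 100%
Percent ionization = 2.64%

Let x = [H⁺]. Ka = x²/(C - x) ⇒ x² + (1.80e-04)x - (1.80e-04)(0.251) = 0. x = 6.6322e-03. Percent = (6.6322e-03/0.251) × 100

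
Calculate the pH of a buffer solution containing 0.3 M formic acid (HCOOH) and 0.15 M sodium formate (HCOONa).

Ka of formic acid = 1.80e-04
pH = 3.44

pKa = -log(1.80e-04) = 3.74. pH = pKa + log([A⁻]/[HA]) = 3.74 + log(0.15/0.3)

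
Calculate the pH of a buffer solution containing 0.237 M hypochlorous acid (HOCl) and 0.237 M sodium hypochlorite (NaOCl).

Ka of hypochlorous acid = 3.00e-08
pH = 7.52

pKa = -log(3.00e-08) = 7.52. pH = pKa + log([A⁻]/[HA]) = 7.52 + log(0.237/0.237)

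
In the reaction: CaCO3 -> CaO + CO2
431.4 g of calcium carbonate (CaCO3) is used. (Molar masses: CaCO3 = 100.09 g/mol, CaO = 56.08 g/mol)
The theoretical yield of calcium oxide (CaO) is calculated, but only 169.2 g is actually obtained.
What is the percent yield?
Moles of CaCO3 = 431.4 g ÷ 100.09 g/mol = 4.31012 mol
Mole ratio: 1 mol CaO / 1 mol CaCO3
Moles of CaO = 4.31012 × (1/1) = 4.31012 mol
Theoretical yield = 4.31012 mol × 56.08 g/mol = 241.71 g
Actual yield = 169.2 g
Percent yield = (169.2 / 241.71) × 100% = 70.0%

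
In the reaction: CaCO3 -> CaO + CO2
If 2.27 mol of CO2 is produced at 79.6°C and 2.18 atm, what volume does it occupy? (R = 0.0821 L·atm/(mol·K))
T = 79.6°C + 273.15 = 352.75 K
V = nRT/P = (2.27 × 0.0821 × 352.75) / 2.18
V = 30.16 L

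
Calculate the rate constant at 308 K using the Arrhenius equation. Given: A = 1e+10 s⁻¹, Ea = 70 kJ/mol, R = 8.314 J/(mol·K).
1.34e-02 s⁻¹

k = A·exp(-Ea/(R·T)) = 1e+10·exp(-70000/(8.314·308)) = 1e+10·exp(-27.3361) = 1e+10·1.3430e-12 = 1.34e-02 s⁻¹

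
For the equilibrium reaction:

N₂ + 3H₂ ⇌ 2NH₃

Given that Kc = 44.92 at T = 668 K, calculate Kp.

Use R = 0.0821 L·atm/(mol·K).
K_p = 0.0149

Δn = (moles gaseous products) − (moles gaseous reactants) = -2
T = 668 K; RT = 0.0821 × 668 = 54.8428
Kp = Kc·(RT)^Δn = 44.92 × (54.8428)^-2 = 44.92 × 0.000332476 = 0.0149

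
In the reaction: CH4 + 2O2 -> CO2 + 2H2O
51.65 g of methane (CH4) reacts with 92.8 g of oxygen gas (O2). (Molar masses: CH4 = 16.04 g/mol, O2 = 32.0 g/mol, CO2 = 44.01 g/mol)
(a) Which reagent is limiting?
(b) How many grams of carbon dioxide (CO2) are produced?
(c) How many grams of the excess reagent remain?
(a) O2, (b) 63.81 g, (c) 28.39 g

Moles of CH4 = 51.65 g ÷ 16.04 g/mol = 3.22007 mol
Moles of O2 = 92.8 g ÷ 32.0 g/mol = 2.9 mol
Moles ÷ coefficient: CH4: 3.22007/1 = 3.22, O2: 2.9/2 = 1.45
(a) O2 has the smaller value, so O2 is the limiting reagent.
(b) Moles of CO2 = 2.9 mol O2 × (1/2) = 1.45 mol; mass = 1.45 mol × 44.01 g/mol = 63.81 g
(c) CH4 consumed = 2.9 × (1/2) = 1.45 mol; remaining = 3.22007 − 1.45 = 1.77007 mol; mass = 1.77007 mol × 16.04 g/mol = 28.39 g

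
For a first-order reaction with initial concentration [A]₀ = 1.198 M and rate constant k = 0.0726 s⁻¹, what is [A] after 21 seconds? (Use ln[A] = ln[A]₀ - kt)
0.2608 M

ln[A] = ln[A]₀ - k·t = ln(1.198) - (0.0726)·(21) = 0.1807 - 1.5246 = -1.3439
[A] = e^(-1.3439) = 0.2608 M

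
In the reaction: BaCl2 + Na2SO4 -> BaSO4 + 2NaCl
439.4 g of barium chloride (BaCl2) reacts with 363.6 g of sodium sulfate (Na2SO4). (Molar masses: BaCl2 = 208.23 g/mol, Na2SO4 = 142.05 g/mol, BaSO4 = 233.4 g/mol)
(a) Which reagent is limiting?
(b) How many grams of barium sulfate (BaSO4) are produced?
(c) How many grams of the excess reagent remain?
(a) BaCl2, (b) 492.5 g, (c) 63.85 g

Moles of BaCl2 = 439.4 g ÷ 208.23 g/mol = 2.11017 mol
Moles of Na2SO4 = 363.6 g ÷ 142.05 g/mol = 2.55966 mol
Moles ÷ coefficient: BaCl2: 2.11017/1 = 2.11, Na2SO4: 2.55966/1 = 2.56
(a) BaCl2 has the smaller value, so BaCl2 is the limiting reagent.
(b) Moles of BaSO4 = 2.11017 mol BaCl2 × (1/1) = 2.11017 mol; mass = 2.11017 mol × 233.4 g/mol = 492.5 g
(c) Na2SO4 consumed = 2.11017 × (1/1) = 2.11017 mol; remaining = 2.55966 − 2.11017 = 0.449495 mol; mass = 0.449495 mol × 142.05 g/mol = 63.85 g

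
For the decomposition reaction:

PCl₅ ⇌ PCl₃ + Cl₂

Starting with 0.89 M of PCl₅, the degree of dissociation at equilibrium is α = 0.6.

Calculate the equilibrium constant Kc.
K_c = 0.8010

x = α·[A]₀ = 0.6 × 0.89 = 0.534 M dissociated.
At eq: [PCl₅] = 0.89 − 0.534 = 0.356 M; [PCl₃] = [Cl₂] = x = 0.534 M.
Kc = [PCl₃][Cl₂]/[PCl₅] = (0.534)²/0.356 = 0.801.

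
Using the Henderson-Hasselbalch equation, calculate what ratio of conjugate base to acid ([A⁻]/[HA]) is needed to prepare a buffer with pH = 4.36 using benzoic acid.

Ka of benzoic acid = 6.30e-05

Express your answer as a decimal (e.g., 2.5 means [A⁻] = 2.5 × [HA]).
[A⁻]/[HA] = 1.443

pKa = −log(6.30e-05) = 4.2007. pH = pKa + log([A⁻]/[HA]). 4.36 = 4.2007 + log(ratio). log(ratio) = 4.36 − 4.2007 = 0.1593. ratio = 10^(0.1593) = 1.443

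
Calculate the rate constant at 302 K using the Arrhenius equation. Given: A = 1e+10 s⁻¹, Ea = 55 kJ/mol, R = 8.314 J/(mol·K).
3.07e+00 s⁻¹

k = A·exp(-Ea/(R·T)) = 1e+10·exp(-55000/(8.314·302)) = 1e+10·exp(-21.9051) = 1e+10·3.0671e-10 = 3.07e+00 s⁻¹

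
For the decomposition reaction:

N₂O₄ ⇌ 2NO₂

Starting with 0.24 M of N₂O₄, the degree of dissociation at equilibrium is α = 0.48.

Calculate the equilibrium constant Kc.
K_c = 0.4254

x = α·[A]₀ = 0.48 × 0.24 = 0.1152 M dissociated.
At eq: [N₂O₄] = 0.24 − 0.1152 = 0.1248 M; [NO₂] = 2x = 0.2304 M.
Kc = [NO₂]²/[N₂O₄] = (0.2304)²/0.1248 = 0.4254.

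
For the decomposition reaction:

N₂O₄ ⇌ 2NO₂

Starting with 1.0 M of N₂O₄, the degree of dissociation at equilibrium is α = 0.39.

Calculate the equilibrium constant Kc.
K_c = 0.9974

x = α·[A]₀ = 0.39 × 1.0 = 0.39 M dissociated.
At eq: [N₂O₄] = 1.0 − 0.39 = 0.61 M; [NO₂] = 2x = 0.78 M.
Kc = [NO₂]²/[N₂O₄] = (0.78)²/0.61 = 0.9974.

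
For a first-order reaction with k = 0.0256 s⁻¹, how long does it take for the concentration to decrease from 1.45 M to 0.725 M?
27.08 s

From ln[A] = ln[A]₀ - k·t: t = ln([A]₀/[A])/k = ln(1.45/0.725)/0.0256 = ln(2.0000)/0.0256 = 0.6931/0.0256 = 27.08 s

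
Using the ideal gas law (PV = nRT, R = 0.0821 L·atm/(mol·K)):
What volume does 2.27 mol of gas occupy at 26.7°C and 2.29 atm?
T = 26.7°C + 273.15 = 299.85 K
V = nRT/P = (2.27 × 0.0821 × 299.85) / 2.29
V = 24.40 L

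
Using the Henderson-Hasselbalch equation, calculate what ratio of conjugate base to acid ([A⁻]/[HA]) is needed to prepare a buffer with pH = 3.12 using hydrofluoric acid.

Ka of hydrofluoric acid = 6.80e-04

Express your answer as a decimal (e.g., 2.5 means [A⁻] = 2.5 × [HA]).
[A⁻]/[HA] = 0.896

pKa = −log(6.80e-04) = 3.1675. pH = pKa + log([A⁻]/[HA]). 3.12 = 3.1675 + log(ratio). log(ratio) = 3.12 − 3.1675 = -0.0475. ratio = 10^(-0.0475) = 0.896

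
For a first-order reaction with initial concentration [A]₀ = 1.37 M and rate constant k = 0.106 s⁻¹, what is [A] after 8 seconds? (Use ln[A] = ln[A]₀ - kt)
0.5867 M

ln[A] = ln[A]₀ - k·t = ln(1.37) - (0.106)·(8) = 0.3148 - 0.8480 = -0.5332
[A] = e^(-0.5332) = 0.5867 M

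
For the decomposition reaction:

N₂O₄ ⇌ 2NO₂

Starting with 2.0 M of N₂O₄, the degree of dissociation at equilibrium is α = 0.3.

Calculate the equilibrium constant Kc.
K_c = 1.0286

x = α·[A]₀ = 0.3 × 2.0 = 0.6 M dissociated.
At eq: [N₂O₄] = 2.0 − 0.6 = 1.4 M; [NO₂] = 2x = 1.2 M.
Kc = [NO₂]²/[N₂O₄] = (1.2)²/1.4 = 1.029.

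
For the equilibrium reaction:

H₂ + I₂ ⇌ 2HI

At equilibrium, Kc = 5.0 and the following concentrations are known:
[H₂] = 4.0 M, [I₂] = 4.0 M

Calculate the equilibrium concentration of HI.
[HI] = 8.9443 M

Kc = ([HI]^2) / ([H₂] × [I₂]) = 5.0
[HI]^2 = Kc · (reactant terms)/(other product terms) = 5.0 · 16 / 1 = 80
[HI] = (80)^(1/2) = 8.9443 M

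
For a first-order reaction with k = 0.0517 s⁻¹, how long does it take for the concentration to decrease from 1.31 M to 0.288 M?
29.30 s

From ln[A] = ln[A]₀ - k·t: t = ln([A]₀/[A])/k = ln(1.31/0.288)/0.0517 = ln(4.5486)/0.0517 = 1.5148/0.0517 = 29.30 s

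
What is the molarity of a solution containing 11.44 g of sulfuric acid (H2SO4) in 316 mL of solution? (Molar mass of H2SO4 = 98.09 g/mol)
Moles of H2SO4 = 11.44 g ÷ 98.09 g/mol = 0.116628 mol
Volume = 316 mL = 0.316 L
Molarity = 0.116628 mol ÷ 0.316 L = 0.3691 M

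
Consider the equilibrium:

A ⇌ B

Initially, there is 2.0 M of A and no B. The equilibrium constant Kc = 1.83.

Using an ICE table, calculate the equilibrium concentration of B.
[B] = 1.293 M

ICE: [A] = 2.0 − x, [B] = x.
Kc = x/(2.0 − x) = 1.83 ⇒ x = 1.83·2.0/(1 + 1.83) = 3.66/2.83 = 1.293.
[B] = x = 1.293 M.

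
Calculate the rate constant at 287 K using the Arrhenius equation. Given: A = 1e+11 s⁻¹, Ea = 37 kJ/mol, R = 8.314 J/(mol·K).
1.84e+04 s⁻¹

k = A·exp(-Ea/(R·T)) = 1e+11·exp(-37000/(8.314·287)) = 1e+11·exp(-15.5064) = 1e+11·1.8436e-07 = 1.84e+04 s⁻¹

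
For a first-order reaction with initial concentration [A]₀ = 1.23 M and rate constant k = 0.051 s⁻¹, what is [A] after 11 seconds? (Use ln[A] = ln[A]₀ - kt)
0.7019 M

ln[A] = ln[A]₀ - k·t = ln(1.23) - (0.051)·(11) = 0.2070 - 0.5610 = -0.3540
[A] = e^(-0.3540) = 0.7019 M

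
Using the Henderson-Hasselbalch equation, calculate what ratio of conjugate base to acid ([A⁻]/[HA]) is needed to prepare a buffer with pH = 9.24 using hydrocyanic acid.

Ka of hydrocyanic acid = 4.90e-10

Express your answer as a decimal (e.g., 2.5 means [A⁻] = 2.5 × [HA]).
[A⁻]/[HA] = 0.852

pKa = −log(4.90e-10) = 9.3098. pH = pKa + log([A⁻]/[HA]). 9.24 = 9.3098 + log(ratio). log(ratio) = 9.24 − 9.3098 = -0.0698. ratio = 10^(-0.0698) = 0.852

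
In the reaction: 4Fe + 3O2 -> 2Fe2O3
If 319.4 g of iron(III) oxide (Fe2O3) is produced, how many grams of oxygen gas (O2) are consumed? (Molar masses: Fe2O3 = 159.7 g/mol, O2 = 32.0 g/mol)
Moles of Fe2O3 = 319.4 g ÷ 159.7 g/mol = 2 mol
Mole ratio: 3 mol O2 / 2 mol Fe2O3
Moles of O2 = 2 × (3/2) = 3 mol
Mass of O2 = 3 mol × 32.0 g/mol = 96 g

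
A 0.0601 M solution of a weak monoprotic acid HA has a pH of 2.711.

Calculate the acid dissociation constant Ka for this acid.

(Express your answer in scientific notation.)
K_a = 6.51e-05

[H⁺] = 10^(−pH) = 10^(−2.711) = 1.945e-03 M. For HA ⇌ H⁺ + A⁻, Ka = x²/(C − x) = (1.945e-03)²/(0.0601 − 1.945e-03) = 6.51e-05.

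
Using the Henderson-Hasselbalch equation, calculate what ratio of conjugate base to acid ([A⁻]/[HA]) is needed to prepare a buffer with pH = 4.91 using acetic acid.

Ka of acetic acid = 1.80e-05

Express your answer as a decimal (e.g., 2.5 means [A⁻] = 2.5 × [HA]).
[A⁻]/[HA] = 1.463

pKa = −log(1.80e-05) = 4.7447. pH = pKa + log([A⁻]/[HA]). 4.91 = 4.7447 + log(ratio). log(ratio) = 4.91 − 4.7447 = 0.1653. ratio = 10^(0.1653) = 1.463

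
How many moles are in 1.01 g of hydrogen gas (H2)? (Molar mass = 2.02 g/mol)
Moles = 1.01 g ÷ 2.02 g/mol = 0.5 mol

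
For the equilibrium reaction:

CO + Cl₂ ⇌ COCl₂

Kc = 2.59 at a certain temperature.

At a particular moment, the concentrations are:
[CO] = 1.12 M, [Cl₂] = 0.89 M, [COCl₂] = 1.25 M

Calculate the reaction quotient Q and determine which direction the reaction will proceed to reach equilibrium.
Q = 1.254, Q < K, reaction proceeds forward (toward products)

Q = ([COCl₂]) / ([CO] × [Cl₂])
  = ((1.25)) / ((1.12)·(0.89)) = 1.25/0.9968 = 1.254
Since Q = 1.254 < Kc = 2.59, the reaction proceeds forward (toward products) to reach equilibrium.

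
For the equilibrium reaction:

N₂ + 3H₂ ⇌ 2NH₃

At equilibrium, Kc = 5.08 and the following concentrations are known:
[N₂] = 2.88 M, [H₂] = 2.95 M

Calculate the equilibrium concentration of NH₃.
[NH₃] = 19.3803 M

Kc = ([NH₃]^2) / ([N₂] × [H₂]^3) = 5.08
[NH₃]^2 = Kc · (reactant terms)/(other product terms) = 5.08 · 73.936 / 1 = 375.6
[NH₃] = (375.6)^(1/2) = 19.3803 M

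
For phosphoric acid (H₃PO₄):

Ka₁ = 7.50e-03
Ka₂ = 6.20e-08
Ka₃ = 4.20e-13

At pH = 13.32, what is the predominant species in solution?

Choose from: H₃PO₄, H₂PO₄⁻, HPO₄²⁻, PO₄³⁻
PO₄³⁻

pKa1 = 2.12, pKa2 = 7.21, pKa3 = 12.38. Each pKa is the crossover between adjacent species; pH = 13.32 lies in the region where PO₄³⁻ predominates.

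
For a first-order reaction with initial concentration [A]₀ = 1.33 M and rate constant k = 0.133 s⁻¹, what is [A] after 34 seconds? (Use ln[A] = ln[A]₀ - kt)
0.0145 M

ln[A] = ln[A]₀ - k·t = ln(1.33) - (0.133)·(34) = 0.2852 - 4.5220 = -4.2368
[A] = e^(-4.2368) = 0.0145 M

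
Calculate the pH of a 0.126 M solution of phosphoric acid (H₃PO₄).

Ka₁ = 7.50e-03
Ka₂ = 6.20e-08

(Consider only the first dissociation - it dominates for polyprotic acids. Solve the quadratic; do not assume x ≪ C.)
pH = 1.57

x² + Ka₁·x − Ka₁·C = 0 with Ka₁ = 7.50e-03, C = 0.126.
x = (−Ka₁ + √(Ka₁² + 4·Ka₁·C))/2 = 2.7219e-02 M, so pH = 1.57.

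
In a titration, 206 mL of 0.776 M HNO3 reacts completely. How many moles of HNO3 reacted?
Moles = Molarity × Volume (L)
Moles = 0.776 M × 0.206 L = 0.1599 mol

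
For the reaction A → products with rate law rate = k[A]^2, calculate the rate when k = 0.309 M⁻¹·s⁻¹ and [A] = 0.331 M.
0.03385 M/s

rate = k·[A]^2 = 0.309·(0.331)^2 = 0.309·0.109561 = 0.03385 M/s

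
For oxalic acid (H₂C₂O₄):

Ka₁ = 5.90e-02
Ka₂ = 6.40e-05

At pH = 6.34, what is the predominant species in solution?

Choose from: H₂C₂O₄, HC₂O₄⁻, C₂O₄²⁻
C₂O₄²⁻

pKa1 = 1.23, pKa2 = 4.19. Each pKa is the crossover between adjacent species; pH = 6.34 lies in the region where C₂O₄²⁻ predominates.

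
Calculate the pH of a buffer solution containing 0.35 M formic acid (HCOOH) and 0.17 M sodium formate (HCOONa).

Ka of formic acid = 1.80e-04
pH = 3.43

pKa = -log(1.80e-04) = 3.74. pH = pKa + log([A⁻]/[HA]) = 3.74 + log(0.17/0.35)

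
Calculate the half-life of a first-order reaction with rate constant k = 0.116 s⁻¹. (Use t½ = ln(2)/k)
5.98 s

t½ = ln(2)/k = 0.6931/0.116 = 5.98 s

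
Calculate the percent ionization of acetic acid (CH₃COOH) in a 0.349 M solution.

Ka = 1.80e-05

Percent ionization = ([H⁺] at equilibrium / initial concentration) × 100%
Percent ionization = 0.716%

Let x = [H⁺]. Ka = x²/(C - x) ⇒ x² + (1.80e-05)x - (1.80e-05)(0.349) = 0. x = 2.4974e-03. Percent = (2.4974e-03/0.349) × 100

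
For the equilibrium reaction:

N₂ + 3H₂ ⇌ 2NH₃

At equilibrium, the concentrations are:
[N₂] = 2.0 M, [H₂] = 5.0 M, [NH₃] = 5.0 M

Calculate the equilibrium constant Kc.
K_c = 0.1000

Kc = ([NH₃]^2) / ([N₂] × [H₂]^3)
   = ((5.0)^2) / ((2.0)·(5.0)^3)
   = 25 / 250 = 0.1000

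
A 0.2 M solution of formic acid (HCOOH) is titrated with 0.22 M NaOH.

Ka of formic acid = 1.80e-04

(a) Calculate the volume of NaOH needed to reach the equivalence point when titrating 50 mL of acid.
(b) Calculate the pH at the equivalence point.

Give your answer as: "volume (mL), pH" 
V = 45.5 mL, pH = 8.38

(a) At equivalence: moles acid = moles base.
moles acid = 0.2 × 0.05 = 0.01 mol; V_NaOH = 0.01/0.22 = 0.04545 L = 45.5 mL.
(b) At equivalence, all acid → conjugate base A⁻ at [A⁻] = 0.01/0.09545 = 0.1048 M.
Kb = Kw/Ka = 1.0e-14/1.80e-04 = 5.556e-11; [OH⁻] = √(Kb·[A⁻]) = 2.412e-06; pOH = 5.62; pH = 14 − pOH = 8.38.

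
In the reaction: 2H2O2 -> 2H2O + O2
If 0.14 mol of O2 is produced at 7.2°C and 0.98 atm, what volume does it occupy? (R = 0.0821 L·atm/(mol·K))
T = 7.2°C + 273.15 = 280.35 K
V = nRT/P = (0.14 × 0.0821 × 280.35) / 0.98
V = 3.29 L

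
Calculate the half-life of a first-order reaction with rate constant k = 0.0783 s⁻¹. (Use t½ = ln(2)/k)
8.85 s

t½ = ln(2)/k = 0.6931/0.0783 = 8.85 s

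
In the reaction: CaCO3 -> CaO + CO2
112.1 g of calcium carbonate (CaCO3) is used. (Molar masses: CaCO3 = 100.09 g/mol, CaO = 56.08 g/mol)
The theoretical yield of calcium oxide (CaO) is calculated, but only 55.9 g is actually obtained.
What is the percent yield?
Moles of CaCO3 = 112.1 g ÷ 100.09 g/mol = 1.11999 mol
Mole ratio: 1 mol CaO / 1 mol CaCO3
Moles of CaO = 1.11999 × (1/1) = 1.11999 mol
Theoretical yield = 1.11999 mol × 56.08 g/mol = 62.809 g
Actual yield = 55.9 g
Percent yield = (55.9 / 62.809) × 100% = 89.0%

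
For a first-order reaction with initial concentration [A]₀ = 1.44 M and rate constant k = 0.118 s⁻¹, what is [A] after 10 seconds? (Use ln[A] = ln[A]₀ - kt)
0.4425 M

ln[A] = ln[A]₀ - k·t = ln(1.44) - (0.118)·(10) = 0.3646 - 1.1800 = -0.8154
[A] = e^(-0.8154) = 0.4425 M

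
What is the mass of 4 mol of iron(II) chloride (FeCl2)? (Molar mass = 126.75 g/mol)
Mass = 4 mol × 126.75 g/mol = 507 g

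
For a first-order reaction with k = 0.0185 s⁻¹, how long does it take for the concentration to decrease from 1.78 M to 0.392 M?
81.79 s

From ln[A] = ln[A]₀ - k·t: t = ln([A]₀/[A])/k = ln(1.78/0.392)/0.0185 = ln(4.5408)/0.0185 = 1.5131/0.0185 = 81.79 s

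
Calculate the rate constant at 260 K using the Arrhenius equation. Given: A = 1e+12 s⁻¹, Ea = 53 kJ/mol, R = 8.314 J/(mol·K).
2.25e+01 s⁻¹

k = A·exp(-Ea/(R·T)) = 1e+12·exp(-53000/(8.314·260)) = 1e+12·exp(-24.5184) = 1e+12·2.2479e-11 = 2.25e+01 s⁻¹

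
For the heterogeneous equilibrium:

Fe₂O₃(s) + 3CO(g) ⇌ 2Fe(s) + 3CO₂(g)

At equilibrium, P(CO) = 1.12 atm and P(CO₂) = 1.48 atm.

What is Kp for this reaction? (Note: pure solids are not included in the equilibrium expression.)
K_p = 2.307

Solids (Fe₂O₃, Fe) are excluded.
Kp = P(CO₂)³/P(CO)³ = (1.48)³/(1.12)³ = 3.242/1.405 = 2.307.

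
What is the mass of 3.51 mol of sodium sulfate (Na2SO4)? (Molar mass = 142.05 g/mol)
Mass = 3.51 mol × 142.05 g/mol = 498.6 g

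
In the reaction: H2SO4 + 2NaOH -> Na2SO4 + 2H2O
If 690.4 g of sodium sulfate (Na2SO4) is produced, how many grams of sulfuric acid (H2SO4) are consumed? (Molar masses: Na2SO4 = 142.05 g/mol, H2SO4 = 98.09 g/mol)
Moles of Na2SO4 = 690.4 g ÷ 142.05 g/mol = 4.86026 mol
Mole ratio: 1 mol H2SO4 / 1 mol Na2SO4
Moles of H2SO4 = 4.86026 × (1/1) = 4.86026 mol
Mass of H2SO4 = 4.86026 mol × 98.09 g/mol = 476.7 g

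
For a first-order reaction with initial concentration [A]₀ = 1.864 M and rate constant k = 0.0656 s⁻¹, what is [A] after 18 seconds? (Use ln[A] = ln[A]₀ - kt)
0.5723 M

ln[A] = ln[A]₀ - k·t = ln(1.864) - (0.0656)·(18) = 0.6227 - 1.1808 = -0.5581
[A] = e^(-0.5581) = 0.5723 M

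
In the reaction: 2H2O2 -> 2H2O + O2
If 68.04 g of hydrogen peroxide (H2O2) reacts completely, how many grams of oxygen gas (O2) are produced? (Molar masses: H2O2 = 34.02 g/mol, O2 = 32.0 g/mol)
Moles of H2O2 = 68.04 g ÷ 34.02 g/mol = 2 mol
Mole ratio: 1 mol O2 / 2 mol H2O2
Moles of O2 = 2 × (1/2) = 1 mol
Mass of O2 = 1 mol × 32.0 g/mol = 32 g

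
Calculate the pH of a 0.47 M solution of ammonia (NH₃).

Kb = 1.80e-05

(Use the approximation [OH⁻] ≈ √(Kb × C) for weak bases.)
pH = 11.46

[OH⁻] = √(Kb × C) = √(1.80e-05 × 0.47) = 2.9086e-03. pOH = 2.54, pH = 14 - pOH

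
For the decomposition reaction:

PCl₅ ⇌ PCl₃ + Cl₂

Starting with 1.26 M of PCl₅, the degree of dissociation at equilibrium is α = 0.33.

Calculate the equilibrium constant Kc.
K_c = 0.2048

x = α·[A]₀ = 0.33 × 1.26 = 0.4158 M dissociated.
At eq: [PCl₅] = 1.26 − 0.4158 = 0.8442 M; [PCl₃] = [Cl₂] = x = 0.4158 M.
Kc = [PCl₃][Cl₂]/[PCl₅] = (0.4158)²/0.8442 = 0.2048.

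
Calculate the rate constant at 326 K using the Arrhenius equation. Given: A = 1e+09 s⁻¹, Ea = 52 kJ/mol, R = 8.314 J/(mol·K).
4.65e+00 s⁻¹

k = A·exp(-Ea/(R·T)) = 1e+09·exp(-52000/(8.314·326)) = 1e+09·exp(-19.1856) = 1e+09·4.6536e-09 = 4.65e+00 s⁻¹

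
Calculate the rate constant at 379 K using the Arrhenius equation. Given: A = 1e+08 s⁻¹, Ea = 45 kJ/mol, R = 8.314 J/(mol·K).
6.28e+01 s⁻¹

k = A·exp(-Ea/(R·T)) = 1e+08·exp(-45000/(8.314·379)) = 1e+08·exp(-14.2812) = 1e+08·6.2773e-07 = 6.28e+01 s⁻¹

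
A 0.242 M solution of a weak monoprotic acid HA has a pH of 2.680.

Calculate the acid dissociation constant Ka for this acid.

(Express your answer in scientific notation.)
K_a = 1.82e-05

[H⁺] = 10^(−pH) = 10^(−2.680) = 2.089e-03 M. For HA ⇌ H⁺ + A⁻, Ka = x²/(C − x) = (2.089e-03)²/(0.242 − 2.089e-03) = 1.82e-05.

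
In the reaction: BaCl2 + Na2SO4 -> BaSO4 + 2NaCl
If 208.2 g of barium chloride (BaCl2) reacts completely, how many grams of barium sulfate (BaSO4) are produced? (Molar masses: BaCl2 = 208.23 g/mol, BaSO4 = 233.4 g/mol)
Moles of BaCl2 = 208.2 g ÷ 208.23 g/mol = 0.999856 mol
Mole ratio: 1 mol BaSO4 / 1 mol BaCl2
Moles of BaSO4 = 0.999856 × (1/1) = 0.999856 mol
Mass of BaSO4 = 0.999856 mol × 233.4 g/mol = 233.4 g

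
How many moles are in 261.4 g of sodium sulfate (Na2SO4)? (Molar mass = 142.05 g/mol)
Moles = 261.4 g ÷ 142.05 g/mol = 1.84 mol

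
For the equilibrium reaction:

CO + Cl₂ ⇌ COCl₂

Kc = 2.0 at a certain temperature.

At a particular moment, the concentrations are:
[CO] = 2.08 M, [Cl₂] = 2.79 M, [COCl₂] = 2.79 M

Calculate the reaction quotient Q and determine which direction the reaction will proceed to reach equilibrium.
Q = 0.481, Q < K, reaction proceeds forward (toward products)

Q = ([COCl₂]) / ([CO] × [Cl₂])
  = ((2.79)) / ((2.08)·(2.79)) = 2.79/5.8032 = 0.4808
Since Q = 0.4808 < Kc = 2.0, the reaction proceeds forward (toward products) to reach equilibrium.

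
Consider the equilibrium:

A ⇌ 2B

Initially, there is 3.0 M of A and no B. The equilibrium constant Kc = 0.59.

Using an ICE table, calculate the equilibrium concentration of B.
[B] = 1.191 M

ICE: [A] = 3.0 − x, [B] = 2x.
Kc = (2x)²/(3.0 − x) = 0.59 ⇒ 4x² + 0.59x − 1.77 = 0.
x = (−0.59 + √(0.59² + 4·4·1.77))/(2·4) = (−0.59 + √28.668)/8 = 0.59553.
[B] = 2x = 1.191 M.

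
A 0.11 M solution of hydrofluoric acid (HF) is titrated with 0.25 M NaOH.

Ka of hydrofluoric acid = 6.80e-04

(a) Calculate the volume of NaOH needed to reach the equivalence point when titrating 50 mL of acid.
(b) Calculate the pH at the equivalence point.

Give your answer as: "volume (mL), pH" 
V = 22.0 mL, pH = 8.03

(a) At equivalence: moles acid = moles base.
moles acid = 0.11 × 0.05 = 0.0055 mol; V_NaOH = 0.0055/0.25 = 0.022 L = 22.0 mL.
(b) At equivalence, all acid → conjugate base A⁻ at [A⁻] = 0.0055/0.072 = 0.07639 M.
Kb = Kw/Ka = 1.0e-14/6.80e-04 = 1.471e-11; [OH⁻] = √(Kb·[A⁻]) = 1.060e-06; pOH = 5.97; pH = 14 − pOH = 8.03.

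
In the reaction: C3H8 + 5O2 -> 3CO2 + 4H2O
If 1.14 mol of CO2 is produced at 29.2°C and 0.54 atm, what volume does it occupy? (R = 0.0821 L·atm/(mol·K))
T = 29.2°C + 273.15 = 302.35 K
V = nRT/P = (1.14 × 0.0821 × 302.35) / 0.54
V = 52.40 L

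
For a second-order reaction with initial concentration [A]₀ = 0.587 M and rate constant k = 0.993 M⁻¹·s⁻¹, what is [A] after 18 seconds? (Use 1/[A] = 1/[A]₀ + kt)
0.0511 M

1/[A] = 1/[A]₀ + k·t = 1/0.587 + (0.993)·(18) = 1.7036 + 17.8740 = 19.5776
[A] = 1/19.5776 = 0.0511 M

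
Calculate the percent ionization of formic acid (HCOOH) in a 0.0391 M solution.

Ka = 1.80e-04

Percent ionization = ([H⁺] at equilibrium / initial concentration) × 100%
Percent ionization = 6.56%

Let x = [H⁺]. Ka = x²/(C - x) ⇒ x² + (1.80e-04)x - (1.80e-04)(0.0391) = 0. x = 2.5644e-03. Percent = (2.5644e-03/0.0391) × 100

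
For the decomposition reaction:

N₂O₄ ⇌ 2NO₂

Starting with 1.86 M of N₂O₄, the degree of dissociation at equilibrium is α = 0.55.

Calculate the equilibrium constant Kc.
K_c = 5.0013

x = α·[A]₀ = 0.55 × 1.86 = 1.023 M dissociated.
At eq: [N₂O₄] = 1.86 − 1.023 = 0.837 M; [NO₂] = 2x = 2.046 M.
Kc = [NO₂]²/[N₂O₄] = (2.046)²/0.837 = 5.001.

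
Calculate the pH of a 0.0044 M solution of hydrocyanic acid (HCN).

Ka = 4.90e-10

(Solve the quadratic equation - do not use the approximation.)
pH = 5.83

x² + Ka×x - Ka×C = 0. Using quadratic formula: [H⁺] = 1.4681e-06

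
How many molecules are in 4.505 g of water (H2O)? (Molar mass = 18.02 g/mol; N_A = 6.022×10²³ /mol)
Moles = 4.505 g ÷ 18.02 g/mol = 0.25 mol
Molecules = 0.25 mol × 6.022×10²³ /mol = 1.506e+23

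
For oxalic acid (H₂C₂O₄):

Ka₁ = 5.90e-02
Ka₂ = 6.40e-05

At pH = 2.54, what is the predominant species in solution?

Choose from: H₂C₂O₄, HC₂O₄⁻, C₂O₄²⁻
HC₂O₄⁻

pKa1 = 1.23, pKa2 = 4.19. Each pKa is the crossover between adjacent species; pH = 2.54 lies in the region where HC₂O₄⁻ predominates.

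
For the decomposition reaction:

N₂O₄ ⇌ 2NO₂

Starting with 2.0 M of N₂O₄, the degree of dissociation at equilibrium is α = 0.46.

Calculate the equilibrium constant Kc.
K_c = 3.1348

x = α·[A]₀ = 0.46 × 2.0 = 0.92 M dissociated.
At eq: [N₂O₄] = 2.0 − 0.92 = 1.08 M; [NO₂] = 2x = 1.84 M.
Kc = [NO₂]²/[N₂O₄] = (1.84)²/1.08 = 3.135.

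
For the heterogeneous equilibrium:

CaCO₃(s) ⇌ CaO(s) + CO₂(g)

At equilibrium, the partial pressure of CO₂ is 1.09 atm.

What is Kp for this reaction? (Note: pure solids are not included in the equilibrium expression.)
K_p = 1.09

Solids (CaCO₃, CaO) have activity 1 and are excluded.
Kp = P(CO₂) = 1.09.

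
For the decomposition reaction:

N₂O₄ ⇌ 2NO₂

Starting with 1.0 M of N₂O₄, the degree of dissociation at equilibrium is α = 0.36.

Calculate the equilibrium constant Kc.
K_c = 0.8100

x = α·[A]₀ = 0.36 × 1.0 = 0.36 M dissociated.
At eq: [N₂O₄] = 1.0 − 0.36 = 0.64 M; [NO₂] = 2x = 0.72 M.
Kc = [NO₂]²/[N₂O₄] = (0.72)²/0.64 = 0.81.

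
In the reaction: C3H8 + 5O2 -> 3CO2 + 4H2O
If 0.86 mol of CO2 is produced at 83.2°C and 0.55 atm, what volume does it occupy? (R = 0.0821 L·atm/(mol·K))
T = 83.2°C + 273.15 = 356.35 K
V = nRT/P = (0.86 × 0.0821 × 356.35) / 0.55
V = 45.75 L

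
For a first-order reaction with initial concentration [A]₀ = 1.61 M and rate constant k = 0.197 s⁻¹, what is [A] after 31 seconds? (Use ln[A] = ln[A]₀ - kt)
0.0036 M

ln[A] = ln[A]₀ - k·t = ln(1.61) - (0.197)·(31) = 0.4762 - 6.1070 = -5.6308
[A] = e^(-5.6308) = 0.0036 M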